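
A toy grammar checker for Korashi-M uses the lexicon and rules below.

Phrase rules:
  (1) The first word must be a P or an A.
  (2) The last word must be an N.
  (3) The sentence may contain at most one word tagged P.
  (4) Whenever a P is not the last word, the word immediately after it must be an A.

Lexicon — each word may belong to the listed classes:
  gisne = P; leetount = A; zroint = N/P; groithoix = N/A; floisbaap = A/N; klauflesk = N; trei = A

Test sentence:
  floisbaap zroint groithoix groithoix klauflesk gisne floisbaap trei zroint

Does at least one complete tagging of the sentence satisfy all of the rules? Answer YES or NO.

Candidates per position — 1:floisbaap {A,N}; 2:zroint {N,P}; 3:groithoix {N,A}; 4:groithoix {N,A}; 5:klauflesk {N}; 6:gisne {P}; 7:floisbaap {A,N}; 8:trei {A}; 9:zroint {N,P}.
One satisfying assignment: A N N N N P A A N.
Checking: rule 1 holds; rule 2 holds; rule 3 holds; rule 4 holds.

YES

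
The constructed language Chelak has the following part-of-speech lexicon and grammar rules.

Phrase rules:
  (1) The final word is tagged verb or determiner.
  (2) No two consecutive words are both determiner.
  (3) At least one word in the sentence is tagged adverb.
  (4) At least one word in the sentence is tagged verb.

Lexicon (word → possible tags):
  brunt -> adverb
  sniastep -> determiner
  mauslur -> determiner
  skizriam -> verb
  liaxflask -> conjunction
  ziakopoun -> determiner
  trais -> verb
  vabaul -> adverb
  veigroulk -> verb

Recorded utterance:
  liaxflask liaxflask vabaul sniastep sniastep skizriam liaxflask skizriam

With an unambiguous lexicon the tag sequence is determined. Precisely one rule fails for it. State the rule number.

2

Fixed tagging: conjunction conjunction adverb determiner determiner verb conjunction verb.
Checking each rule: R1 ok, R2 fails, R3 ok, R4 ok.
Only rule 2 fails.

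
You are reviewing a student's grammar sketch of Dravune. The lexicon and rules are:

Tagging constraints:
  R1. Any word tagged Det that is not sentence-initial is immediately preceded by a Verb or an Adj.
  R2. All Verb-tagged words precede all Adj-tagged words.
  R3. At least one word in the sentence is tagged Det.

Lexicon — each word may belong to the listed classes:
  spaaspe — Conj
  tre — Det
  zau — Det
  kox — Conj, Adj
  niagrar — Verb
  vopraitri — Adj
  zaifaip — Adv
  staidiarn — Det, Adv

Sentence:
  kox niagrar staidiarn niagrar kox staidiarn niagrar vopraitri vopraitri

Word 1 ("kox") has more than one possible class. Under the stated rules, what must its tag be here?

Candidates per position — 1:kox {Conj,Adj}; 2:niagrar {Verb}; 3:staidiarn {Det,Adv}; 4:niagrar {Verb}; 5:kox {Conj,Adj}; 6:staidiarn {Det,Adv}; 7:niagrar {Verb}; 8:vopraitri {Adj}; 9:vopraitri {Adj}.
Position 1: Adj is ruled out by rule 2; that leaves Conj.
Position 5: Adj is ruled out by rule 2; that leaves Conj.
Position 6: Det is ruled out by rule 1; that leaves Adv.
Position 3: Adv is ruled out by rule 3; that leaves Det.
The only consistent sequence is: Conj Verb Det Verb Conj Adv Verb Adj Adj.
Rule-by-rule: rule 1 holds; rule 2 holds; rule 3 holds.

Conj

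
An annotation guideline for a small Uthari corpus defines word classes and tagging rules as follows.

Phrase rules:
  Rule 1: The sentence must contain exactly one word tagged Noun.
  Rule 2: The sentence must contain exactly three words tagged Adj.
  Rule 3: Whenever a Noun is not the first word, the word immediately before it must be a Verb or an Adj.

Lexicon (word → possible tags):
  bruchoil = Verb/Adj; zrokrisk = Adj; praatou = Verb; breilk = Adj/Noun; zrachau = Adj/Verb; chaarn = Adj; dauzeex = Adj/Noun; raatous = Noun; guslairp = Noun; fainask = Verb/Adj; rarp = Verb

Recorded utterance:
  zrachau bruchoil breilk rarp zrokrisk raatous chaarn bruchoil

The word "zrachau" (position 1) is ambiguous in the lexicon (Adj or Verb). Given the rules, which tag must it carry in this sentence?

Verb

Candidates per position — 1:zrachau {Adj,Verb}; 2:bruchoil {Verb,Adj}; 3:breilk {Adj,Noun}; 4:rarp {Verb}; 5:zrokrisk {Adj}; 6:raatous {Noun}; 7:chaarn {Adj}; 8:bruchoil {Verb,Adj}.
At position 3, choosing Noun makes rule 1 impossible to satisfy; hence Adj.
At position 8, choosing Adj makes rule 2 impossible to satisfy; hence Verb.
At position 1, choosing Adj makes rule 2 impossible to satisfy; hence Verb.
At position 2, choosing Adj makes rule 2 impossible to satisfy; hence Verb.
The only consistent sequence is: Verb Verb Adj Verb Adj Noun Adj Verb.
Checking: rule 1 ✓; rule 2 ✓; rule 3 ✓.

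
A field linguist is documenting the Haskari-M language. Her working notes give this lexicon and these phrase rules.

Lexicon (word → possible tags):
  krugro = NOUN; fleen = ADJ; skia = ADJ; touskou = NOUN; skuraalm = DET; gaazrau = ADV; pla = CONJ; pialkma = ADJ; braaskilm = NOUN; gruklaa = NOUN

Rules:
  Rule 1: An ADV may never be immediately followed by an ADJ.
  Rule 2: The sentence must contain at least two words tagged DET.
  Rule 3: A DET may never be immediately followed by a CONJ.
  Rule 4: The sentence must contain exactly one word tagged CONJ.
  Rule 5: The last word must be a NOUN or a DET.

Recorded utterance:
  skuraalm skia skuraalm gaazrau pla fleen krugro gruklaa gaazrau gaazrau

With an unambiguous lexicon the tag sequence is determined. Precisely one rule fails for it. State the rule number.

Fixed tagging: DET ADJ DET ADV CONJ ADJ NOUN NOUN ADV ADV.
Rule check: R1 ✓, R2 ✓, R3 ✓, R4 ✓, R5 ✗.
Only rule 5 fails.

5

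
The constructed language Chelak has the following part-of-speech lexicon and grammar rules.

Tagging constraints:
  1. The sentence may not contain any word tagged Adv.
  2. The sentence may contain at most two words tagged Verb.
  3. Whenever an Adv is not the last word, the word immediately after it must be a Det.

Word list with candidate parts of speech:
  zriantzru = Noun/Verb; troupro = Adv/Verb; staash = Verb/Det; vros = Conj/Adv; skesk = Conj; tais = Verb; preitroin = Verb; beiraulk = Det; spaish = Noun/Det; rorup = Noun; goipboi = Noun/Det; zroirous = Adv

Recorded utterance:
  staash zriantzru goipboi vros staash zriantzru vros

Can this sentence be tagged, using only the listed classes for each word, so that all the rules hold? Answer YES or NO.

Candidates per position — 1:staash {Verb,Det}; 2:zriantzru {Noun,Verb}; 3:goipboi {Noun,Det}; 4:vros {Conj,Adv}; 5:staash {Verb,Det}; 6:zriantzru {Noun,Verb}; 7:vros {Conj,Adv}.
One satisfying assignment: Verb Noun Noun Conj Det Verb Conj.
Verifying each rule — rule 1 ✓; rule 2 ✓; rule 3 ✓.

YES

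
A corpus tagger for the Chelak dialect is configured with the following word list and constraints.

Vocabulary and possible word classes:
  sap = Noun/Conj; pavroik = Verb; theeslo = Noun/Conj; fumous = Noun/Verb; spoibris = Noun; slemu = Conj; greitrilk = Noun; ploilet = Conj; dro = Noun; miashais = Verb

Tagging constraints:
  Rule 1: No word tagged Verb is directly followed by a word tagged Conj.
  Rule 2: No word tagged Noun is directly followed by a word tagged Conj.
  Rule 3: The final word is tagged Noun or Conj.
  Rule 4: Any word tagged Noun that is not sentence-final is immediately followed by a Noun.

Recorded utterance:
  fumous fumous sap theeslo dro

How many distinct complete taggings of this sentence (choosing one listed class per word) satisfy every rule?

Candidates per position — 1:fumous {Noun,Verb}; 2:fumous {Noun,Verb}; 3:sap {Noun,Conj}; 4:theeslo {Noun,Conj}; 5:dro {Noun}.
There are 16 candidate sequences in total.
The sequences that satisfy every rule: Noun Noun Noun Noun Noun; Verb Noun Noun Noun Noun; Verb Verb Noun Noun Noun.
Count = 3.

3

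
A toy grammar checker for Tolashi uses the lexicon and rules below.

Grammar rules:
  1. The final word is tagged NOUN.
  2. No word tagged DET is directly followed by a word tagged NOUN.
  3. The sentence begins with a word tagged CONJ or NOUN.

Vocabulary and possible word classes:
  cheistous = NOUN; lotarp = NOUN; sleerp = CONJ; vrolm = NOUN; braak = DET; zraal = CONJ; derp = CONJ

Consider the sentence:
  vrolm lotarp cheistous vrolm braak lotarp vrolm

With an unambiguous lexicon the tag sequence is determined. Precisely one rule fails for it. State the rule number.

Fixed tagging: NOUN NOUN NOUN NOUN DET NOUN NOUN.
Checking each rule: R1 pass, R2 fail, R3 pass.
Only rule 2 fails.

2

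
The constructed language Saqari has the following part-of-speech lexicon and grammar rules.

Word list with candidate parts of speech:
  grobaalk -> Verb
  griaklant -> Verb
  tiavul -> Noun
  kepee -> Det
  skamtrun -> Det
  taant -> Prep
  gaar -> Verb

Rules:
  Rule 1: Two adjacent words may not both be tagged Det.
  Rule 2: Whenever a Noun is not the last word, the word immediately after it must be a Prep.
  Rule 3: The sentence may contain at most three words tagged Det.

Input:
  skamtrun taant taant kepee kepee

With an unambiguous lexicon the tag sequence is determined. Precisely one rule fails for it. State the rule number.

Fixed tagging: Det Prep Prep Det Det.
Applying the rules: R1 violated, R2 holds, R3 holds.
Only rule 1 fails.

1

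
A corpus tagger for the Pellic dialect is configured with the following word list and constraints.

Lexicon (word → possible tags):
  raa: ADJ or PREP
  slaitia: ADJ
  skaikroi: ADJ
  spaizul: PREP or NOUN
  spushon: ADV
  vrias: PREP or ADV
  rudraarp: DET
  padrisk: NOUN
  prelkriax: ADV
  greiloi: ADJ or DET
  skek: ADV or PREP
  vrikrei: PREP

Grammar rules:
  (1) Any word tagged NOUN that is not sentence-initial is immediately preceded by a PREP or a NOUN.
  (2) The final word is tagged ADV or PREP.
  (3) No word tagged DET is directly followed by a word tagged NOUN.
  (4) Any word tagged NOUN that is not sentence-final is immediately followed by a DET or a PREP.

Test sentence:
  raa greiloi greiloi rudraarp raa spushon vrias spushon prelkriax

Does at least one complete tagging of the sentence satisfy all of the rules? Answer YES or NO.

YES

Candidates per position — 1:raa {ADJ,PREP}; 2:greiloi {ADJ,DET}; 3:greiloi {ADJ,DET}; 4:rudraarp {DET}; 5:raa {ADJ,PREP}; 6:spushon {ADV}; 7:vrias {PREP,ADV}; 8:spushon {ADV}; 9:prelkriax {ADV}.
One satisfying assignment: PREP ADJ ADJ DET PREP ADV ADV ADV ADV.
Check: rule 1 ok; rule 2 ok; rule 3 ok; rule 4 ok.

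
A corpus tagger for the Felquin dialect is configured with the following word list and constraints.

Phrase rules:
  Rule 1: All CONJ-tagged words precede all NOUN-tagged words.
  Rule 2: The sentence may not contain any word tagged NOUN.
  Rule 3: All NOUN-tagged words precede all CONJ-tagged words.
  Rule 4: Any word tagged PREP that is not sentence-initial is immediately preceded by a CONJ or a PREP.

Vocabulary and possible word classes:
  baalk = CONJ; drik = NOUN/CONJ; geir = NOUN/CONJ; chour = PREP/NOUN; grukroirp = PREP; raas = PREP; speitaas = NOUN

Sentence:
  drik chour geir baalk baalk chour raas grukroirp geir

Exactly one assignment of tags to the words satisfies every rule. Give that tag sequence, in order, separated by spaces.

CONJ PREP CONJ CONJ CONJ PREP PREP PREP CONJ

Candidates per position — 1:drik {NOUN,CONJ}; 2:chour {PREP,NOUN}; 3:geir {NOUN,CONJ}; 4:baalk {CONJ}; 5:baalk {CONJ}; 6:chour {PREP,NOUN}; 7:raas {PREP}; 8:grukroirp {PREP}; 9:geir {NOUN,CONJ}.
If word 1 were NOUN, no tagging could satisfy rule 1; so word 1 is CONJ.
If word 2 were NOUN, no tagging could satisfy rule 1; so word 2 is PREP.
If word 3 were NOUN, no tagging could satisfy rule 1; so word 3 is CONJ.
If word 6 were NOUN, no tagging could satisfy rule 2; so word 6 is PREP.
If word 9 were NOUN, no tagging could satisfy rule 2; so word 9 is CONJ.
That leaves exactly one tagging: CONJ PREP CONJ CONJ CONJ PREP PREP PREP CONJ.
Checking: rule 1 ok; rule 2 ok; rule 3 ok; rule 4 ok.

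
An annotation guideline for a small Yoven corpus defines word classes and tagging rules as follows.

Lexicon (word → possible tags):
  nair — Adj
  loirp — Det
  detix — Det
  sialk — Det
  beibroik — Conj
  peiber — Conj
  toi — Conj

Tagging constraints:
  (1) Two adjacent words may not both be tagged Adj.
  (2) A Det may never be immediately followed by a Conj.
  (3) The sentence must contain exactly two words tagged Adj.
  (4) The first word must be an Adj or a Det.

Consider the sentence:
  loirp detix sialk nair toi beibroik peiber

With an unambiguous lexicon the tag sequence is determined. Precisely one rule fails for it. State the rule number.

3

Fixed tagging: Det Det Det Adj Conj Conj Conj.
Checking each rule: R1 holds, R2 holds, R3 violated, R4 holds.
Only rule 3 fails.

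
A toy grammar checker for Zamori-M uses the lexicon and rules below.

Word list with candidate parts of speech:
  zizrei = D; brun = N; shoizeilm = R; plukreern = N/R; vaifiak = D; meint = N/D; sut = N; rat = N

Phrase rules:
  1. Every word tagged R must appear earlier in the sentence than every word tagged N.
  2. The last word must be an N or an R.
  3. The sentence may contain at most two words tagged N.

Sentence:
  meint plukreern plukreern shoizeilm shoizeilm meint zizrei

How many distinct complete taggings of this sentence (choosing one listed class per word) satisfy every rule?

Candidates per position — 1:meint {N,D}; 2:plukreern {N,R}; 3:plukreern {N,R}; 4:shoizeilm {R}; 5:shoizeilm {R}; 6:meint {N,D}; 7:zizrei {D}.
There are 16 candidate sequences in total.
Rule 2 cannot be satisfied by any choice of tags from the lexicon.
So there is no consistent tagging.
Count = 0.

0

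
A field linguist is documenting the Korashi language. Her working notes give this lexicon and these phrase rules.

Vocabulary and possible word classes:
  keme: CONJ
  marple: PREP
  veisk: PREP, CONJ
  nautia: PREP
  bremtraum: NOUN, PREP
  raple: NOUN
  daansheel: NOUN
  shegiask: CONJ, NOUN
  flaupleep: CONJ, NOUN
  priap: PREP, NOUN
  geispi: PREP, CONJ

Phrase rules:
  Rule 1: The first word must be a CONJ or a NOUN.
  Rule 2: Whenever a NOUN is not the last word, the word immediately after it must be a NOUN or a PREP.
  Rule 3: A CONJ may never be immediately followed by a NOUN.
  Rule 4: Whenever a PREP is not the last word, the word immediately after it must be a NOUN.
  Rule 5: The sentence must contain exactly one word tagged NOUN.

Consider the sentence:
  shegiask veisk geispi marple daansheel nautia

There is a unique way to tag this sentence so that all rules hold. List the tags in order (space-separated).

Candidates per position — 1:shegiask {CONJ,NOUN}; 2:veisk {PREP,CONJ}; 3:geispi {PREP,CONJ}; 4:marple {PREP}; 5:daansheel {NOUN}; 6:nautia {PREP}.
Position 1: NOUN is ruled out by rule 5; that leaves CONJ.
Position 2: PREP is ruled out by rule 4; that leaves CONJ.
Position 3: PREP is ruled out by rule 4; that leaves CONJ.
So the tagging must be: CONJ CONJ CONJ PREP NOUN PREP.
Checking: rule 1 holds; rule 2 holds; rule 3 holds; rule 4 holds; rule 5 holds.

CONJ CONJ CONJ PREP NOUN PREP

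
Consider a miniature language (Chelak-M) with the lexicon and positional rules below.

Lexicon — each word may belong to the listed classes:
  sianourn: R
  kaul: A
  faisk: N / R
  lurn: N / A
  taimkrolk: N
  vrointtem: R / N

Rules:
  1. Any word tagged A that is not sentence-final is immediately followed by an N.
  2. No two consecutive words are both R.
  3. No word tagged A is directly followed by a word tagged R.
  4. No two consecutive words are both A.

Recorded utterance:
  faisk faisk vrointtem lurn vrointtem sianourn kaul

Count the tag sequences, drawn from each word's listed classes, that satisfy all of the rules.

10

Candidates per position — 1:faisk {N,R}; 2:faisk {N,R}; 3:vrointtem {R,N}; 4:lurn {N,A}; 5:vrointtem {R,N}; 6:sianourn {R}; 7:kaul {A}.
There are 32 candidate sequences in total.
Checking each against the rules leaves 10 sequences.
Count = 10.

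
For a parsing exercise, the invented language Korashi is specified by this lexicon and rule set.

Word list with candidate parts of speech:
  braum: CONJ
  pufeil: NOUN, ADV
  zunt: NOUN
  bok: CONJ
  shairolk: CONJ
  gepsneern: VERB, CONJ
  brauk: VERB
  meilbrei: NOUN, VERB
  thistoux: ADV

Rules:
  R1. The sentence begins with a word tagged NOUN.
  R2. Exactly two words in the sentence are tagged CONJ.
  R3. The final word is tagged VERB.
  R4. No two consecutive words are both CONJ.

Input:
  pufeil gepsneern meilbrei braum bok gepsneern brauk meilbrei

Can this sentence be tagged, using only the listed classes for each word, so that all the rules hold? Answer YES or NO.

NO

Candidates per position — 1:pufeil {NOUN,ADV}; 2:gepsneern {VERB,CONJ}; 3:meilbrei {NOUN,VERB}; 4:braum {CONJ}; 5:bok {CONJ}; 6:gepsneern {VERB,CONJ}; 7:brauk {VERB}; 8:meilbrei {NOUN,VERB}.
Rule 4 cannot be satisfied by any choice of tags from the lexicon.
So there is no consistent tagging.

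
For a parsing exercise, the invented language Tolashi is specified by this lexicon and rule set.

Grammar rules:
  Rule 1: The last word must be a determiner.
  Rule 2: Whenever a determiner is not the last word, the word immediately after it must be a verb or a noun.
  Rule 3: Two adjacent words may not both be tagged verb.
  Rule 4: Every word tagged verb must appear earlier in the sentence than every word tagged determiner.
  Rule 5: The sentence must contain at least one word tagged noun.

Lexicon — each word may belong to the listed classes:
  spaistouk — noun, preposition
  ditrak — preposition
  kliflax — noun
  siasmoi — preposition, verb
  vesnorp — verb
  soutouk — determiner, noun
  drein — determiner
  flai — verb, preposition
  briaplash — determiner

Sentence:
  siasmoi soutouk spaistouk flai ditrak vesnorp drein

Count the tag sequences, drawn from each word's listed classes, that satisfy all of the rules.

8

Candidates per position — 1:siasmoi {preposition,verb}; 2:soutouk {determiner,noun}; 3:spaistouk {noun,preposition}; 4:flai {verb,preposition}; 5:ditrak {preposition}; 6:vesnorp {verb}; 7:drein {determiner}.
There are 16 candidate sequences in total.
Checking each against the rules leaves 8 sequences.
Count = 8.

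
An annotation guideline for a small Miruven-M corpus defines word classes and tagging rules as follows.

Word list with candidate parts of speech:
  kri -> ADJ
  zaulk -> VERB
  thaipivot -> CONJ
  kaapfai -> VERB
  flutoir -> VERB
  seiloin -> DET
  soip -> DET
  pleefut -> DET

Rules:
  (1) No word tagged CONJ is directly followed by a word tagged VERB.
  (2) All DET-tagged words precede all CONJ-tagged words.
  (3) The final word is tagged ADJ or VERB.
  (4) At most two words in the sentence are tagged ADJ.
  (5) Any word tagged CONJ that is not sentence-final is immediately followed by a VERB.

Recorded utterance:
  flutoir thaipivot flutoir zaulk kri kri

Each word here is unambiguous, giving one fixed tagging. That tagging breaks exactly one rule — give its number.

1

Fixed tagging: VERB CONJ VERB VERB ADJ ADJ.
Checking each rule: R1 violated, R2 holds, R3 holds, R4 holds, R5 holds.
Only rule 1 fails.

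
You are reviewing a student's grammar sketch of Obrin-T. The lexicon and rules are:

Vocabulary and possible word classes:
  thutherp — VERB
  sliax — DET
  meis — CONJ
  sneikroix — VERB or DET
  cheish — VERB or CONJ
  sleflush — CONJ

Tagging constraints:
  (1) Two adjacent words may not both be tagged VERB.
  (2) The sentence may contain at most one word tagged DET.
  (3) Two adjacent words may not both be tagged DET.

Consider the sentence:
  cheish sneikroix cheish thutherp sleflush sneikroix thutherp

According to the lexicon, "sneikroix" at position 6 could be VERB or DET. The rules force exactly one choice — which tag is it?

Candidates per position — 1:cheish {VERB,CONJ}; 2:sneikroix {VERB,DET}; 3:cheish {VERB,CONJ}; 4:thutherp {VERB}; 5:sleflush {CONJ}; 6:sneikroix {VERB,DET}; 7:thutherp {VERB}.
Position 3: tagging it VERB would leave rule 1 unsatisfiable, so it must be CONJ.
Position 6: tagging it VERB would leave rule 1 unsatisfiable, so it must be DET.
Position 2: tagging it DET would leave rule 2 unsatisfiable, so it must be VERB.
Position 1: tagging it VERB would leave rule 1 unsatisfiable, so it must be CONJ.
That leaves exactly one tagging: CONJ VERB CONJ VERB CONJ DET VERB.
Rule-by-rule: rule 1 ok; rule 2 ok; rule 3 ok.

DET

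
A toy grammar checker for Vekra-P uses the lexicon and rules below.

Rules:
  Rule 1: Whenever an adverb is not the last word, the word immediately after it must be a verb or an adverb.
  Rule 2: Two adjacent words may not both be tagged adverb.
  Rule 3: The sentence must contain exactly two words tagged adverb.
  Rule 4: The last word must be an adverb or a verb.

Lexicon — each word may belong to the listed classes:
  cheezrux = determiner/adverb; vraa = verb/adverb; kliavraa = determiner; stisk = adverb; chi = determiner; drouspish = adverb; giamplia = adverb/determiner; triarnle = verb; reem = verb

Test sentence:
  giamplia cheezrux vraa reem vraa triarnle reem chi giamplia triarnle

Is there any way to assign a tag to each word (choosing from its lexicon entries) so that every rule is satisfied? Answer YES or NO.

YES

Candidates per position — 1:giamplia {adverb,determiner}; 2:cheezrux {determiner,adverb}; 3:vraa {verb,adverb}; 4:reem {verb}; 5:vraa {verb,adverb}; 6:triarnle {verb}; 7:reem {verb}; 8:chi {determiner}; 9:giamplia {adverb,determiner}; 10:triarnle {verb}.
One satisfying assignment: determiner determiner adverb verb adverb verb verb determiner determiner verb.
Rule-by-rule: rule 1 ✓; rule 2 ✓; rule 3 ✓; rule 4 ✓.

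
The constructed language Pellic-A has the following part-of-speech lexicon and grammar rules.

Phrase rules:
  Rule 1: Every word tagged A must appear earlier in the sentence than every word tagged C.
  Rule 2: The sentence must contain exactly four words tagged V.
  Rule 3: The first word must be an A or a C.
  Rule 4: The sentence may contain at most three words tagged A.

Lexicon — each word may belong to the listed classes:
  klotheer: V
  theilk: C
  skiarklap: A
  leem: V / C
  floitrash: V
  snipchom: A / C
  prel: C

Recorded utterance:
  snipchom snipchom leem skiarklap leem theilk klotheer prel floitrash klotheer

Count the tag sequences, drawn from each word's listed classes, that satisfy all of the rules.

1

Candidates per position — 1:snipchom {A,C}; 2:snipchom {A,C}; 3:leem {V,C}; 4:skiarklap {A}; 5:leem {V,C}; 6:theilk {C}; 7:klotheer {V}; 8:prel {C}; 9:floitrash {V}; 10:klotheer {V}.
There are 16 candidate sequences in total.
The sequences that satisfy every rule: A A V A C C V C V V.
Count = 1.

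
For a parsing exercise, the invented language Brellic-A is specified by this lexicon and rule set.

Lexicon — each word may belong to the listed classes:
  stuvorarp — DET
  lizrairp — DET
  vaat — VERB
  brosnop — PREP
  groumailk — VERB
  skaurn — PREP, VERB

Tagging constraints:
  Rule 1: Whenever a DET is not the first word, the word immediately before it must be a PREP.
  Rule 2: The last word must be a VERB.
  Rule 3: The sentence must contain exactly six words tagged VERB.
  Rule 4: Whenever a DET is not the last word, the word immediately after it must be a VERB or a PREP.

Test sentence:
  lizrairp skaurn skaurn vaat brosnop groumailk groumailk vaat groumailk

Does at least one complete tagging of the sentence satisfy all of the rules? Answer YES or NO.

YES

Candidates per position — 1:lizrairp {DET}; 2:skaurn {PREP,VERB}; 3:skaurn {PREP,VERB}; 4:vaat {VERB}; 5:brosnop {PREP}; 6:groumailk {VERB}; 7:groumailk {VERB}; 8:vaat {VERB}; 9:groumailk {VERB}.
One satisfying assignment: DET PREP VERB VERB PREP VERB VERB VERB VERB.
Rule-by-rule: rule 1 ok; rule 2 ok; rule 3 ok; rule 4 ok.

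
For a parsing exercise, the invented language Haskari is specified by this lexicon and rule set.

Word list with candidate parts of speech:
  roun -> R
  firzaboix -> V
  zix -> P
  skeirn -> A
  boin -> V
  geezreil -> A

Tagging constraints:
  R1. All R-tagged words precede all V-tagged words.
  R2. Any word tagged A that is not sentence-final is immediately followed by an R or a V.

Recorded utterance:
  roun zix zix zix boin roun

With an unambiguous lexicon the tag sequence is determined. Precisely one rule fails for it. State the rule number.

1

Fixed tagging: R P P P V R.
Checking each rule: R1 fails, R2 ok.
Only rule 1 fails.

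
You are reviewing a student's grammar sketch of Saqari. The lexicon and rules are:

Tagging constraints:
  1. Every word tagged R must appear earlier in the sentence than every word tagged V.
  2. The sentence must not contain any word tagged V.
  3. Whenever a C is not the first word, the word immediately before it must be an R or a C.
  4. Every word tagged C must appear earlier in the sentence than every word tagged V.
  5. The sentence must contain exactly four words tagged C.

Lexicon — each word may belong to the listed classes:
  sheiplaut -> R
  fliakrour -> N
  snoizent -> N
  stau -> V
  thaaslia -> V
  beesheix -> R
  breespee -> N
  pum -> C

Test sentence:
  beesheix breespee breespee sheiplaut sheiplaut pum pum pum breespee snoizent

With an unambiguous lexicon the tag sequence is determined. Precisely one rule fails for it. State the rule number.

5

Fixed tagging: R N N R R C C C N N.
Applying the rules: R1 ok, R2 ok, R3 ok, R4 ok, R5 fails.
Only rule 5 fails.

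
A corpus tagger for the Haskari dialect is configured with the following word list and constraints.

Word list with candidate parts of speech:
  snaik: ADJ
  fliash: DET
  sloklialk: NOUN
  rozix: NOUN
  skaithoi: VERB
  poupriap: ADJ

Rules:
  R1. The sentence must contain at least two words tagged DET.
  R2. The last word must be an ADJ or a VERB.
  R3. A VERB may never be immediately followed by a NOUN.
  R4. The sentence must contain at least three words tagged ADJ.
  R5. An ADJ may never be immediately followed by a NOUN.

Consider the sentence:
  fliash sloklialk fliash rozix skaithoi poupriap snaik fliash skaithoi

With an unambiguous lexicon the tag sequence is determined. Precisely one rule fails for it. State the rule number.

Fixed tagging: DET NOUN DET NOUN VERB ADJ ADJ DET VERB.
Applying the rules: R1 holds, R2 holds, R3 holds, R4 violated, R5 holds.
Only rule 4 fails.

4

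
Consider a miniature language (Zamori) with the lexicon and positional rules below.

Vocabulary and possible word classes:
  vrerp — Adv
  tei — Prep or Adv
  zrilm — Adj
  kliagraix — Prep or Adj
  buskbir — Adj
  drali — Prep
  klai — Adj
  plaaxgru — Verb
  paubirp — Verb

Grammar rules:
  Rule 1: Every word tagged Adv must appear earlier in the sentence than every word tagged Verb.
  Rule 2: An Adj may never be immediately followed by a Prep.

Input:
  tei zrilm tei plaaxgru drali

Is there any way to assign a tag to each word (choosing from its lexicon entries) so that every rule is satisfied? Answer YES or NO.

Candidates per position — 1:tei {Prep,Adv}; 2:zrilm {Adj}; 3:tei {Prep,Adv}; 4:plaaxgru {Verb}; 5:drali {Prep}.
One satisfying assignment: Adv Adj Adv Verb Prep.
Verifying each rule — rule 1 satisfied; rule 2 satisfied.

YES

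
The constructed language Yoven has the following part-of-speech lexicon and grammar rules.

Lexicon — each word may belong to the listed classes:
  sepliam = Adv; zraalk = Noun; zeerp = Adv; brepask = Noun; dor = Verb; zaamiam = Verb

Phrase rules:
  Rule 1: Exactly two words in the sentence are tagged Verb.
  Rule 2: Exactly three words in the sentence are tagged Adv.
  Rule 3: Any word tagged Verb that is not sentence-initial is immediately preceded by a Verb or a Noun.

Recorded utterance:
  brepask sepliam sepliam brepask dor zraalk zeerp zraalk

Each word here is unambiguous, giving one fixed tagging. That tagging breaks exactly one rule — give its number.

Fixed tagging: Noun Adv Adv Noun Verb Noun Adv Noun.
Applying the rules: R1 fails, R2 ok, R3 ok.
Only rule 1 fails.

1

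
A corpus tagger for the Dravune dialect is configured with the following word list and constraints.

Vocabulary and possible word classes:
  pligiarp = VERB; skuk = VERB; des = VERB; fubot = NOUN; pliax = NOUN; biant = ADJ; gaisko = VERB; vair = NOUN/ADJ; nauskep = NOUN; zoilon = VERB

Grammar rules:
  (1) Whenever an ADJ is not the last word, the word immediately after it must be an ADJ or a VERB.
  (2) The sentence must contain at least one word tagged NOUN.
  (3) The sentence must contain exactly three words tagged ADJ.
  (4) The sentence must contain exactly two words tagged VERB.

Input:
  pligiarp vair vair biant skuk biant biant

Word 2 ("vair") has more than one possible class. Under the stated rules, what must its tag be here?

Candidates per position — 1:pligiarp {VERB}; 2:vair {NOUN,ADJ}; 3:vair {NOUN,ADJ}; 4:biant {ADJ}; 5:skuk {VERB}; 6:biant {ADJ}; 7:biant {ADJ}.
If word 2 were ADJ, no tagging could satisfy rule 3; so word 2 is NOUN.
If word 3 were ADJ, no tagging could satisfy rule 3; so word 3 is NOUN.
That leaves exactly one tagging: VERB NOUN NOUN ADJ VERB ADJ ADJ.
Verifying each rule — rule 1 ✓; rule 2 ✓; rule 3 ✓; rule 4 ✓.

NOUN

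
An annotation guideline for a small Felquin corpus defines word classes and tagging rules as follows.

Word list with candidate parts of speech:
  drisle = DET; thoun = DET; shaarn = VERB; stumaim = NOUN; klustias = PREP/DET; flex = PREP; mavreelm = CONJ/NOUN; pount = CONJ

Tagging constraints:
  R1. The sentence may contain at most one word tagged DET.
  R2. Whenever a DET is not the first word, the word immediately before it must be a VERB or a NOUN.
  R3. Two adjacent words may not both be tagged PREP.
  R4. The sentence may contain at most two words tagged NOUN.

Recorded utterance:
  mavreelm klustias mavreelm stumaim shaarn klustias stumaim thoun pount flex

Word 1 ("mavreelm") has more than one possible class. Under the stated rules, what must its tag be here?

Candidates per position — 1:mavreelm {CONJ,NOUN}; 2:klustias {PREP,DET}; 3:mavreelm {CONJ,NOUN}; 4:stumaim {NOUN}; 5:shaarn {VERB}; 6:klustias {PREP,DET}; 7:stumaim {NOUN}; 8:thoun {DET}; 9:pount {CONJ}; 10:flex {PREP}.
Word 1 cannot be NOUN — rule 4 would then fail for every completion. It is CONJ.
Word 2 cannot be DET — rule 1 would then fail for every completion. It is PREP.
Word 3 cannot be NOUN — rule 4 would then fail for every completion. It is CONJ.
Word 6 cannot be DET — rule 1 would then fail for every completion. It is PREP.
That leaves exactly one tagging: CONJ PREP CONJ NOUN VERB PREP NOUN DET CONJ PREP.
Verifying each rule — rule 1 satisfied; rule 2 satisfied; rule 3 satisfied; rule 4 satisfied.

CONJ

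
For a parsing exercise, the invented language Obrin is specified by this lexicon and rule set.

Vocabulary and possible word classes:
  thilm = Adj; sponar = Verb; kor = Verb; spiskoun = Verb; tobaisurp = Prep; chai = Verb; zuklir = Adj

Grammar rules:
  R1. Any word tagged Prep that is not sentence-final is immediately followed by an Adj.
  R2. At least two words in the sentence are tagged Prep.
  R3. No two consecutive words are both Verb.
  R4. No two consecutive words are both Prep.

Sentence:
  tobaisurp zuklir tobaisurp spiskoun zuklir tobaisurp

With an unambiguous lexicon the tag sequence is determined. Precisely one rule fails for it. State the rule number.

1

Fixed tagging: Prep Adj Prep Verb Adj Prep.
Rule check: R1 fails, R2 ok, R3 ok, R4 ok.
Only rule 1 fails.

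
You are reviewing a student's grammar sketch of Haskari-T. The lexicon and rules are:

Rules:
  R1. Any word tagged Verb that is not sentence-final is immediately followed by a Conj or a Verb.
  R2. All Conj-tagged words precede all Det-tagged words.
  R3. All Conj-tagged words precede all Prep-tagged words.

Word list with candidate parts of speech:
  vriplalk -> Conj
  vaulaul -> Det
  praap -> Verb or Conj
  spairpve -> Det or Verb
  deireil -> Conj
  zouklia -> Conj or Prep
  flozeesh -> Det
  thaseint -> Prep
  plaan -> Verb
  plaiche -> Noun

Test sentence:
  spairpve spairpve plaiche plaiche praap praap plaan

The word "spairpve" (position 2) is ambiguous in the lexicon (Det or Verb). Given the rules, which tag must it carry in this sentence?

Candidates per position — 1:spairpve {Det,Verb}; 2:spairpve {Det,Verb}; 3:plaiche {Noun}; 4:plaiche {Noun}; 5:praap {Verb,Conj}; 6:praap {Verb,Conj}; 7:plaan {Verb}.
Position 1: tagging it Verb would leave rule 1 unsatisfiable, so it must be Det.
Position 2: tagging it Verb would leave rule 1 unsatisfiable, so it must be Det.
Position 5: tagging it Conj would leave rule 2 unsatisfiable, so it must be Verb.
Position 6: tagging it Conj would leave rule 2 unsatisfiable, so it must be Verb.
The unique satisfying tagging is: Det Det Noun Noun Verb Verb Verb.
Check: rule 1 ✓; rule 2 ✓; rule 3 ✓.

Det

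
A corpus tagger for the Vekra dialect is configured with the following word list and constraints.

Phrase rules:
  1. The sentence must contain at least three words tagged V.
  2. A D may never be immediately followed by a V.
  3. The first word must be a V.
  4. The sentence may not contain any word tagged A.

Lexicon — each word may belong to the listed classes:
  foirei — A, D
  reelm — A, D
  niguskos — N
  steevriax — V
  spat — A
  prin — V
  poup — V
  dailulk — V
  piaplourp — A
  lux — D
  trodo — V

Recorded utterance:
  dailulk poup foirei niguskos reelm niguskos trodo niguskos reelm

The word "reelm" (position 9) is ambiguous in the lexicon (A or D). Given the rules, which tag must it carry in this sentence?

Candidates per position — 1:dailulk {V}; 2:poup {V}; 3:foirei {A,D}; 4:niguskos {N}; 5:reelm {A,D}; 6:niguskos {N}; 7:trodo {V}; 8:niguskos {N}; 9:reelm {A,D}.
At position 3, choosing A makes rule 4 impossible to satisfy; hence D.
At position 5, choosing A makes rule 4 impossible to satisfy; hence D.
At position 9, choosing A makes rule 4 impossible to satisfy; hence D.
That leaves exactly one tagging: V V D N D N V N D.
Verifying each rule — rule 1 ok; rule 2 ok; rule 3 ok; rule 4 ok.

D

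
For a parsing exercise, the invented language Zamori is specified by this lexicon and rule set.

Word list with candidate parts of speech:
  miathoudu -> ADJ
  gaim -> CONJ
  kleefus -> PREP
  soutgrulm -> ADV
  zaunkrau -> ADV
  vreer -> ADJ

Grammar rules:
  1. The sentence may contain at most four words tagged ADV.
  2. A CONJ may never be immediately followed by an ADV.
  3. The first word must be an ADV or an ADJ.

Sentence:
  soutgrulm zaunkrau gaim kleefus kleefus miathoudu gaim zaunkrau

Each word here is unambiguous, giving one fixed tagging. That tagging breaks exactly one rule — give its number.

2

Fixed tagging: ADV ADV CONJ PREP PREP ADJ CONJ ADV.
Rule check: R1 pass, R2 fail, R3 pass.
Only rule 2 fails.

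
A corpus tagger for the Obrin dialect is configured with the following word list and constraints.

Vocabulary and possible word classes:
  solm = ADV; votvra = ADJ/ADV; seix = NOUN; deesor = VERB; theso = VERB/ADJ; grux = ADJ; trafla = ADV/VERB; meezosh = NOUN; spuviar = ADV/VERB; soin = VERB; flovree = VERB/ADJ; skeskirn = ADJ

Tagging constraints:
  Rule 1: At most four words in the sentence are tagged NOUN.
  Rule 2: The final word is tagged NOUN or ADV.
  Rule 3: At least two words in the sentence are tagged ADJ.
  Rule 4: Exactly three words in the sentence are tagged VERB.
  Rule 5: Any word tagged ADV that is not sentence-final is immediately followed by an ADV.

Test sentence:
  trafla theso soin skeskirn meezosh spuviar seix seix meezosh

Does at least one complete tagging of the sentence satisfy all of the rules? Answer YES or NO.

YES

Candidates per position — 1:trafla {ADV,VERB}; 2:theso {VERB,ADJ}; 3:soin {VERB}; 4:skeskirn {ADJ}; 5:meezosh {NOUN}; 6:spuviar {ADV,VERB}; 7:seix {NOUN}; 8:seix {NOUN}; 9:meezosh {NOUN}.
One satisfying assignment: VERB ADJ VERB ADJ NOUN VERB NOUN NOUN NOUN.
Rule-by-rule: rule 1 satisfied; rule 2 satisfied; rule 3 satisfied; rule 4 satisfied; rule 5 satisfied.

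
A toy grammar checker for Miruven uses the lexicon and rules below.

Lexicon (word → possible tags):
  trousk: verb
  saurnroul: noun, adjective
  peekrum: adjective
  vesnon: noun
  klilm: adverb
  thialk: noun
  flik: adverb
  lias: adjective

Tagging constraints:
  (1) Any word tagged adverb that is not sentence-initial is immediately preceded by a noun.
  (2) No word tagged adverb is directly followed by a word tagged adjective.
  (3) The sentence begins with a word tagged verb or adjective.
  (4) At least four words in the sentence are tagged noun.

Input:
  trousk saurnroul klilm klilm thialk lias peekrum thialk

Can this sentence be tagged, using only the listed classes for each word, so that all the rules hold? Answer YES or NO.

NO

Candidates per position — 1:trousk {verb}; 2:saurnroul {noun,adjective}; 3:klilm {adverb}; 4:klilm {adverb}; 5:thialk {noun}; 6:lias {adjective}; 7:peekrum {adjective}; 8:thialk {noun}.
Rule 1 cannot be satisfied by any choice of tags from the lexicon.
So there is no consistent tagging.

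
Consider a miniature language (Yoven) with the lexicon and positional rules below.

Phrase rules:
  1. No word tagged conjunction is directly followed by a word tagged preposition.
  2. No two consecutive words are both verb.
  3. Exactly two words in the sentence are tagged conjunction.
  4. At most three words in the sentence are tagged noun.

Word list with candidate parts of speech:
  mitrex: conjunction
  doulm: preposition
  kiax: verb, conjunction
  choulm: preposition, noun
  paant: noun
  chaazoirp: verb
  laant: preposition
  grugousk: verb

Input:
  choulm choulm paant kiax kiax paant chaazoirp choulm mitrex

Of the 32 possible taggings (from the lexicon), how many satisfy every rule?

8

Candidates per position — 1:choulm {preposition,noun}; 2:choulm {preposition,noun}; 3:paant {noun}; 4:kiax {verb,conjunction}; 5:kiax {verb,conjunction}; 6:paant {noun}; 7:chaazoirp {verb}; 8:choulm {preposition,noun}; 9:mitrex {conjunction}.
There are 32 candidate sequences in total.
Checking each against the rules leaves 8 sequences.
Count = 8.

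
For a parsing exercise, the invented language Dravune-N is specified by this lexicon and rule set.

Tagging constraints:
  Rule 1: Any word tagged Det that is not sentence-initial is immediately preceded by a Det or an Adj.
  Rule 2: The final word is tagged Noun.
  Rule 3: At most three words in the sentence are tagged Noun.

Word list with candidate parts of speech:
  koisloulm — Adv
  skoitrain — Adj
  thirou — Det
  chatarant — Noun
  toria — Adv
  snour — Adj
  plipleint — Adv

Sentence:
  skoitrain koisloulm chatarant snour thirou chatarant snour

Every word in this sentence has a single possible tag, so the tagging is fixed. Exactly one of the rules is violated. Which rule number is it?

2

Fixed tagging: Adj Adv Noun Adj Det Noun Adj.
Rule check: R1 pass, R2 fail, R3 pass.
Only rule 2 fails.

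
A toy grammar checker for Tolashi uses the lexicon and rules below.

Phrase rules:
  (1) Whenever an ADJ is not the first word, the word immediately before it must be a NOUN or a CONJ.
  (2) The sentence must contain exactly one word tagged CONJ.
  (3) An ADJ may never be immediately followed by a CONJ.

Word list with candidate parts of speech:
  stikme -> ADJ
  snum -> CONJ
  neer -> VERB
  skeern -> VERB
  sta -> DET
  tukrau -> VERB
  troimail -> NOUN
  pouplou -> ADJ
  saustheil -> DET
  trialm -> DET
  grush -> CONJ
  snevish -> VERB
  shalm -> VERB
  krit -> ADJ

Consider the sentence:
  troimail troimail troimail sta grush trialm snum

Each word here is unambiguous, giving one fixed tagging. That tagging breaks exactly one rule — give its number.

Fixed tagging: NOUN NOUN NOUN DET CONJ DET CONJ.
Applying the rules: R1 ok, R2 fails, R3 ok.
Only rule 2 fails.

2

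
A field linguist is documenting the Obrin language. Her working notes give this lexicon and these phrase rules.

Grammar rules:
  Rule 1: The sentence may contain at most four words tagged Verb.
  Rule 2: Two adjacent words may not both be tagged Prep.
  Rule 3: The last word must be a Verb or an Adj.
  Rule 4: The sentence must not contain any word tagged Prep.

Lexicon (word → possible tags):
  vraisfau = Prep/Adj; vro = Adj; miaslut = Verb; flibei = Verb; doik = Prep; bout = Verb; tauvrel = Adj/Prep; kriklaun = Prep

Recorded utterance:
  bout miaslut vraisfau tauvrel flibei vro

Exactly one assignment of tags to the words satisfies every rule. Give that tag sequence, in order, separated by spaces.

Verb Verb Adj Adj Verb Adj

Candidates per position — 1:bout {Verb}; 2:miaslut {Verb}; 3:vraisfau {Prep,Adj}; 4:tauvrel {Adj,Prep}; 5:flibei {Verb}; 6:vro {Adj}.
At position 3, choosing Prep makes rule 4 impossible to satisfy; hence Adj.
At position 4, choosing Prep makes rule 4 impossible to satisfy; hence Adj.
The unique satisfying tagging is: Verb Verb Adj Adj Verb Adj.
Check: rule 1 ok; rule 2 ok; rule 3 ok; rule 4 ok.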